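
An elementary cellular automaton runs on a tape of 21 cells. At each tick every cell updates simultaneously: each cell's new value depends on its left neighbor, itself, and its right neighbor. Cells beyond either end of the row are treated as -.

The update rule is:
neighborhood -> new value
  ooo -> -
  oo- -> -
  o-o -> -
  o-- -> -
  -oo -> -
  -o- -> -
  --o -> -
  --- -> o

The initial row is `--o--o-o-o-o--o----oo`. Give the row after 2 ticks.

--ooooooooooooo----oo

o---------------oo---
--ooooooooooooo----oo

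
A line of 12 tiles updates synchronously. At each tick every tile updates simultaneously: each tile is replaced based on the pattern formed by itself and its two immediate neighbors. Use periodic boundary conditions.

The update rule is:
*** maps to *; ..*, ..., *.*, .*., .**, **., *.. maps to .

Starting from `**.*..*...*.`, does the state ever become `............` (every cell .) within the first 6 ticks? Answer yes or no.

yes

tick 1: ............
all cells are . at tick 1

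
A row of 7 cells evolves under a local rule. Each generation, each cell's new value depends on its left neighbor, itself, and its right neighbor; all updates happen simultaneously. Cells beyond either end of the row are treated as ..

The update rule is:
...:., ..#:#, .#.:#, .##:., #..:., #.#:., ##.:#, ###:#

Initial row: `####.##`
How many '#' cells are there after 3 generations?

3

.###..#
#.##.##
#..#..#
count of #: 3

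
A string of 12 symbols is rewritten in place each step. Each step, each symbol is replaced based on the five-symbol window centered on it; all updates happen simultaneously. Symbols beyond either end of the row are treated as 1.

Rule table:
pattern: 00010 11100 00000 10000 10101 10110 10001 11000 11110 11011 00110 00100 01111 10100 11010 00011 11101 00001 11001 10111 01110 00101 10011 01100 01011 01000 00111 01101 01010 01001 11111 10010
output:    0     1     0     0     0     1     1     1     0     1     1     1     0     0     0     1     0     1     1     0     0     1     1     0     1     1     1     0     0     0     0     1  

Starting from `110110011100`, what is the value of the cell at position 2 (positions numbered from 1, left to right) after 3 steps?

001101110111
111010001000
000001101111
position 2 holds 0

0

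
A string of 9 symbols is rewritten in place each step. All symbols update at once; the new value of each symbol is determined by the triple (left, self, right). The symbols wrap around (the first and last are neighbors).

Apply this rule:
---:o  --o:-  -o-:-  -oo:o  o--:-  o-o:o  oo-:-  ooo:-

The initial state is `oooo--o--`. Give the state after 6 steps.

step 1: o--------
step 2: --oooooo-
step 3: o-o------
step 4: -o--oooo-
step 5: ----o----
step 6: ooo---ooo

ooo---ooo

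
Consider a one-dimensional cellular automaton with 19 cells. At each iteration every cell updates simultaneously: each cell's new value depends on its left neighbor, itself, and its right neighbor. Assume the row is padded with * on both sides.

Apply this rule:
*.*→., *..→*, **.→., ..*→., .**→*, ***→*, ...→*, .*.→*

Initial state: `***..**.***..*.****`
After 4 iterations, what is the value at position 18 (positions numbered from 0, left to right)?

*

**.*.*..**.*.*.****
*..*.**.*..*.*.****
.*.*.*..**.*.*.****
.*.*.**.*..*.*.****
position 18 holds *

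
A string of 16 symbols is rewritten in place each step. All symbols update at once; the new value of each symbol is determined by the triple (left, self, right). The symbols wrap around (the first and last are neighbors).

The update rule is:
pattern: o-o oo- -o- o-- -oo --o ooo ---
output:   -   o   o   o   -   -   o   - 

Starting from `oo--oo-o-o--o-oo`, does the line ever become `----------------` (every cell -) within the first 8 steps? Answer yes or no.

step 1: ooo--o-o-oo-o--o
step 2: oooo-o-o--o-oo--
step 3: -ooo-o-oo-o--oo-
step 4: --oo-o--o-oo--oo
step 5: o--o-oo-o--oo--o
step 6: oo-o--o-oo--oo--
step 7: -o-oo-o--oo--oo-
step 8: -o--o-oo--oo--oo
step 8 is -o--o-oo--oo--oo, still not uniform -

no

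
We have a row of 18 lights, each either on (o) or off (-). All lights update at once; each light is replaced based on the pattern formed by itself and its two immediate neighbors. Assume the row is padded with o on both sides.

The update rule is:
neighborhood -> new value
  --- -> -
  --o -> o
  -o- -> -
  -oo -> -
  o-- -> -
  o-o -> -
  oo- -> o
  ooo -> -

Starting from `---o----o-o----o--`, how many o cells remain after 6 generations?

--o----o------o--o
-o----o------o--o-
-----o------o--o--
----o------o--o--o
---o------o--o--o-
--o------o--o--o--
count of o: 4

4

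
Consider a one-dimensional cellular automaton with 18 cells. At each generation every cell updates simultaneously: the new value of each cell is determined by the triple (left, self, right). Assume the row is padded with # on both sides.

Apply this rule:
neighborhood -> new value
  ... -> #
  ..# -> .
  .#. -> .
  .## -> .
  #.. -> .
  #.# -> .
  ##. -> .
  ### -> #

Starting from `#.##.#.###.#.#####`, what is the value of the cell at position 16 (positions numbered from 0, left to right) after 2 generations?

#

........#.....####
.######...###..###
position 16 holds #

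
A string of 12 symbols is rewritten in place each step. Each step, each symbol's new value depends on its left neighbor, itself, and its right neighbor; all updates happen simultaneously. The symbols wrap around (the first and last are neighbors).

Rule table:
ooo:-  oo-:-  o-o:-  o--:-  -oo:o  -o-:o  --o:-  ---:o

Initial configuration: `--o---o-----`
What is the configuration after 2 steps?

o-o-o-o-oooo
--o-o-o-o---

--o-o-o-o---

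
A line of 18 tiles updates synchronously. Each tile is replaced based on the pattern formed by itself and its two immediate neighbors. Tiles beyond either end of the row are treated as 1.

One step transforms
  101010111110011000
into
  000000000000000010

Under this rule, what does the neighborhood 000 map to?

1

At position 16 the neighborhood is 000; the next row has 1 there.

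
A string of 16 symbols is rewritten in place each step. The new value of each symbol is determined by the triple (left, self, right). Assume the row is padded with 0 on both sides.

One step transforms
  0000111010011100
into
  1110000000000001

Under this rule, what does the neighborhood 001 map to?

0

At position 3 the neighborhood is 001; the next row has 0 there.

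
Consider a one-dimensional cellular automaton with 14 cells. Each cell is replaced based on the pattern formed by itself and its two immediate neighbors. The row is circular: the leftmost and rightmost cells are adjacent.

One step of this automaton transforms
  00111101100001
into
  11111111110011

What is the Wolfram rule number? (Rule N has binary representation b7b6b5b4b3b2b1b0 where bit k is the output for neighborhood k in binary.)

position 3: 111 → 1  (bit 7 = 1)
position 5: 110 → 1  (bit 6 = 1)
position 6: 101 → 1  (bit 5 = 1)
position 0: 100 → 1  (bit 4 = 1)
position 2: 011 → 1  (bit 3 = 1)
position 13: 010 → 1  (bit 2 = 1)
position 1: 001 → 1  (bit 1 = 1)
position 10: 000 → 0  (bit 0 = 0)
bits b7..b0 = 11111110 = 254

254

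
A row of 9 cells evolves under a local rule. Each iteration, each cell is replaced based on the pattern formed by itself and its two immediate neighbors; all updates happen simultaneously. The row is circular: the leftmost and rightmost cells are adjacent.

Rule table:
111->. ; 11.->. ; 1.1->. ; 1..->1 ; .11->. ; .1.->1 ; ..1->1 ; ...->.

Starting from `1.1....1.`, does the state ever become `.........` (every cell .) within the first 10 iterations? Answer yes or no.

no

1.11..11.
1...11...
11.1..1.1
...1111..
..1....1.
.111..111
....11...
...1..1..
..111111.
.1......1
iteration 10 is .1......1, still not uniform .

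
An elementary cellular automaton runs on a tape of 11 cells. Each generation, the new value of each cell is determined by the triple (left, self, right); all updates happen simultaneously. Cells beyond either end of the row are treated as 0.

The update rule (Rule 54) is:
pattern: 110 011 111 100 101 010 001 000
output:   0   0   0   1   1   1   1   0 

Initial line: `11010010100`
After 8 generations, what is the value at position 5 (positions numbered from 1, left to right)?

1

00111111110
01000000001
11100000011
00010000100
00111001110
01000110001
11101001011
00011111100
position 5 holds 1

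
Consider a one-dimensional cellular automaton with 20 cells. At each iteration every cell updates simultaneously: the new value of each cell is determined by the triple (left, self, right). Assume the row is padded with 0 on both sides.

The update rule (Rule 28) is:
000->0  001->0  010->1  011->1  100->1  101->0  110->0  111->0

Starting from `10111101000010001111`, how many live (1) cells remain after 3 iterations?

iteration 1: 10100001100011001000
iteration 2: 10110001010010101100
iteration 3: 10101001011010101010
count of 1: 10

10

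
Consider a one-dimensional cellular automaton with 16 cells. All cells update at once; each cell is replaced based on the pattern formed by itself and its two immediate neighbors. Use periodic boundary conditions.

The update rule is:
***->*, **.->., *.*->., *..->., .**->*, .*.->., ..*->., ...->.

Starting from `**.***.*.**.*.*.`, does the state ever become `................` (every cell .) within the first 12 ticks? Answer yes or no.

yes

*..**....*......
...*............
................
all cells are . at tick 3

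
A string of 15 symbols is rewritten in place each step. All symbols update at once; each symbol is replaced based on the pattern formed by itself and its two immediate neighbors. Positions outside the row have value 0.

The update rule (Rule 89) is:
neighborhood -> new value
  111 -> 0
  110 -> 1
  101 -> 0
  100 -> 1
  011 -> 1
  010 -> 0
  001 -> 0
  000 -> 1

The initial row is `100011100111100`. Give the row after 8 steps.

000010110010101

011010110100111
011000110010101
011110111000000
010010101111111
001000001000001
100111100111100
010100110100111
000010110010101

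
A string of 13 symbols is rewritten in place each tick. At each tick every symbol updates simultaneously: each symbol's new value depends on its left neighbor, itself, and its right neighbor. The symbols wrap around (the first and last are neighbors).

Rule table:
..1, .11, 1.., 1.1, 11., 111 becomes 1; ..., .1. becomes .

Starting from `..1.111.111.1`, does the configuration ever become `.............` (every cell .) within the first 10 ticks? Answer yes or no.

tick 1: 11.111111111.
tick 2: 1111111111111
tick 3: 1111111111111  (fixed point — unchanged through tick 10)
tick 10 is 1111111111111, still not uniform .

no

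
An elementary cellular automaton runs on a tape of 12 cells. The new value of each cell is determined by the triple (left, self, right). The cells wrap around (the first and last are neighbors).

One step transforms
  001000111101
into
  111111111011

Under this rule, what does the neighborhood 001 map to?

1

At position 1 the neighborhood is 001; the next row has 1 there.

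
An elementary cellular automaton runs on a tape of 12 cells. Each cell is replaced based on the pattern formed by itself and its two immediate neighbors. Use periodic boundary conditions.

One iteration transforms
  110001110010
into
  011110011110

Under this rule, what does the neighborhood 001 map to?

At position 4 the neighborhood is 001; the next row has 1 there.

1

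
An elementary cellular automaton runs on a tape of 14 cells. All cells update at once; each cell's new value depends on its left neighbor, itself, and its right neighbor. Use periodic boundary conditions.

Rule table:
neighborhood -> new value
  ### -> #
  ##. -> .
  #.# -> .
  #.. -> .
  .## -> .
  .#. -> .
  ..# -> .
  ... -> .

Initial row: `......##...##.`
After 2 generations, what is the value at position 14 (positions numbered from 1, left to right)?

..............
..............
position 14 holds .

.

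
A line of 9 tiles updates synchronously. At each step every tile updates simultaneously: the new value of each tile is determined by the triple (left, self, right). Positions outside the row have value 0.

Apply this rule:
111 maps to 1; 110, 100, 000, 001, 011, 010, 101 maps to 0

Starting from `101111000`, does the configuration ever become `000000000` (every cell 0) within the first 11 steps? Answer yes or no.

yes

000110000
000000000
all cells are 0 at step 2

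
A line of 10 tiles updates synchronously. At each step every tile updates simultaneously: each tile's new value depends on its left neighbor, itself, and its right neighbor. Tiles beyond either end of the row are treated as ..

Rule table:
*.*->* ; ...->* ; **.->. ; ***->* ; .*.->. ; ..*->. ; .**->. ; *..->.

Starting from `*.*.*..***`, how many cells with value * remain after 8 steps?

.*.*....*.
..*..**...
*.......**
..*****...
*..***..**
....*.....
***...****
.*..*..**.
count of *: 4

4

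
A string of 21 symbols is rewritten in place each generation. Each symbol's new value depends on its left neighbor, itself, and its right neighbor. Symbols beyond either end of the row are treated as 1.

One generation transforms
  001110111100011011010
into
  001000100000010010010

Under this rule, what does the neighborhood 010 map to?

1

At position 19 the neighborhood is 010; the next row has 1 there.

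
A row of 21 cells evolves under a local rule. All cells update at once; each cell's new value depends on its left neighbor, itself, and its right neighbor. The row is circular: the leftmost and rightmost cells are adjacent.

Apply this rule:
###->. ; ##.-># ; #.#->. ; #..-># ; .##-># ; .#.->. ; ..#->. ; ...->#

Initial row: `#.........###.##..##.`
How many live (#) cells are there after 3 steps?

11

.########.#.#.###.##.
.#......#.....#.#.###
..#####..####.....#.#
count of #: 11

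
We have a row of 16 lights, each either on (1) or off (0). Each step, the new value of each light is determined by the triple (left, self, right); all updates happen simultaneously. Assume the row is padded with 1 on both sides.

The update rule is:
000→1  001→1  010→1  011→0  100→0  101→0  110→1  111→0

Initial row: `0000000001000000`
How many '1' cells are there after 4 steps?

1

0111111111011111
0000000001000000  (repeats step 0; period 2)
step 4: 0000000001000000
count of 1: 1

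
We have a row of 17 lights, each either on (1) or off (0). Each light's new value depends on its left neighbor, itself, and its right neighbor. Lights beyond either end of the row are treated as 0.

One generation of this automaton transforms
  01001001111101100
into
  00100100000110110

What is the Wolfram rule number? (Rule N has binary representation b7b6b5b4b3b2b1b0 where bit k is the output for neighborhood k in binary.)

112

position 8: 111 → 0  (bit 7 = 0)
position 11: 110 → 1  (bit 6 = 1)
position 12: 101 → 1  (bit 5 = 1)
position 2: 100 → 1  (bit 4 = 1)
position 7: 011 → 0  (bit 3 = 0)
position 1: 010 → 0  (bit 2 = 0)
position 0: 001 → 0  (bit 1 = 0)
position 16: 000 → 0  (bit 0 = 0)
bits b7..b0 = 01110000 = 112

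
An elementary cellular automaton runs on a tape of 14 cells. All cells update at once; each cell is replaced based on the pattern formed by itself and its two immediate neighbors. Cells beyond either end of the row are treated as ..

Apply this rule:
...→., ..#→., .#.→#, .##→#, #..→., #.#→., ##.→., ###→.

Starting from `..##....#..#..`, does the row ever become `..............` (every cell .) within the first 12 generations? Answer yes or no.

no

..#.....#..#..
..#.....#..#..  (fixed point — unchanged through generation 12)
generation 12 is ..#.....#..#.., still not uniform .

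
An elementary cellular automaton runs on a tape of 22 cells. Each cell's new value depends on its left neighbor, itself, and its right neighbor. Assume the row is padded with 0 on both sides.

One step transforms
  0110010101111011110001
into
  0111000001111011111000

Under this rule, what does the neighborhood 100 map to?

At position 3 the neighborhood is 100; the next row has 1 there.

1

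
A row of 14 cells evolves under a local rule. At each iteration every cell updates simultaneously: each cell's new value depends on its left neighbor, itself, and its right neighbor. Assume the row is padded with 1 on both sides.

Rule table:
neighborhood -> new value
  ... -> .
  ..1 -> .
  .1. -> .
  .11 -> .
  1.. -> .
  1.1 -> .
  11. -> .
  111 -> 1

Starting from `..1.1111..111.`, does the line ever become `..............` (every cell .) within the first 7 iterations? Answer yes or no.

.....11....1..
..............
all cells are . at iteration 2

yes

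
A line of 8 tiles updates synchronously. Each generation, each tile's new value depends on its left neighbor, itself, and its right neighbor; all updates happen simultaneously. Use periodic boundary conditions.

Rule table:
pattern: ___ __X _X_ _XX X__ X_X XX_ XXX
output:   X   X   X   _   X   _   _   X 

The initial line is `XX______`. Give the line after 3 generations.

____XX__

generation 1: __XXXXXX
generation 2: XX_XXXX_
generation 3: ____XX__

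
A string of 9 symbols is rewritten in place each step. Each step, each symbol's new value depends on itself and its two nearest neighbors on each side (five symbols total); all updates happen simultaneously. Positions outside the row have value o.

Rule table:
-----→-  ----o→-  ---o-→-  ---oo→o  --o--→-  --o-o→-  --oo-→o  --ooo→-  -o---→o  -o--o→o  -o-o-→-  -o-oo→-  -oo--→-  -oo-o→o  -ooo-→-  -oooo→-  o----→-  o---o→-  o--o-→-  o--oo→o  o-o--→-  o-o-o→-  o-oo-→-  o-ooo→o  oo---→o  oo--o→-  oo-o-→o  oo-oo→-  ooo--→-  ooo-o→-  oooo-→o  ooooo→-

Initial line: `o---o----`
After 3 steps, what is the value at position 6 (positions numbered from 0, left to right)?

o

-o---o--o
o-o---oo-
-o-o-ooo-
position 6 holds o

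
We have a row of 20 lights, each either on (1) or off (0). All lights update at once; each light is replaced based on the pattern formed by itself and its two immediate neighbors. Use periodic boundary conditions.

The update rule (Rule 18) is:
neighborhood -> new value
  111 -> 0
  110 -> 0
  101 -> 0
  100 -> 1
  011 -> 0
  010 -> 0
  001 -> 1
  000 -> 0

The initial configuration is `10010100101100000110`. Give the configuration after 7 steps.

00000000001010001010

step 1: 01100011000010001000
step 2: 10010100100101010100
step 3: 01100011011000000011
step 4: 00010100000100000100
step 5: 00100010001010001010
step 6: 01010101010001010001
step 7: 00000000001010001010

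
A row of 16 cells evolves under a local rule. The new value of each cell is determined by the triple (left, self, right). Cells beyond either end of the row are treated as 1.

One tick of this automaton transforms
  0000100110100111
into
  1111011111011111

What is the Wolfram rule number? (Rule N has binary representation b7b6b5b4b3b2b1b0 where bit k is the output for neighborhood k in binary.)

251

position 14: 111 → 1  (bit 7 = 1)
position 8: 110 → 1  (bit 6 = 1)
position 9: 101 → 1  (bit 5 = 1)
position 0: 100 → 1  (bit 4 = 1)
position 7: 011 → 1  (bit 3 = 1)
position 4: 010 → 0  (bit 2 = 0)
position 3: 001 → 1  (bit 1 = 1)
position 1: 000 → 1  (bit 0 = 1)
bits b7..b0 = 11111011 = 251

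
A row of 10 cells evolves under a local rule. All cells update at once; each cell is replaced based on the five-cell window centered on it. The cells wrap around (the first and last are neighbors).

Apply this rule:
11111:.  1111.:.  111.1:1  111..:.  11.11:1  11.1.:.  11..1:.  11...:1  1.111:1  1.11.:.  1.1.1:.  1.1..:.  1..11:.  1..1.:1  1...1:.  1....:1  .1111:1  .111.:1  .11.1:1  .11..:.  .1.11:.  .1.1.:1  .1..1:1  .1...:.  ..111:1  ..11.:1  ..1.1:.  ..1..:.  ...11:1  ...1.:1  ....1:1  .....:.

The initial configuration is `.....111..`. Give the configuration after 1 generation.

...1111.11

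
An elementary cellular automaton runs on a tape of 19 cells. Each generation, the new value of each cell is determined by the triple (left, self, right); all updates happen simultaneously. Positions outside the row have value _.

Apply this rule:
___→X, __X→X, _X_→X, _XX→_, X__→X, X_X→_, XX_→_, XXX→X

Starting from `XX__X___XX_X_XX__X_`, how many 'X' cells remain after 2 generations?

15

generation 1: __XXXXXX___X___XXXX
generation 2: XX_XXXX_XXXXXXX_XX_
count of X: 15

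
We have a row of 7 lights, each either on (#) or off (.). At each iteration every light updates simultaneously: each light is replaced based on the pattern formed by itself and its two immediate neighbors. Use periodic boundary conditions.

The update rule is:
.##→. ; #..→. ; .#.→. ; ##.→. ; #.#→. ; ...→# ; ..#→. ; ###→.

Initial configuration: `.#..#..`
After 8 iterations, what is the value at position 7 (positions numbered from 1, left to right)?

......#
.####..
......#  (repeats iteration 1; period 2)
iteration 8: .####..
position 7 holds .

.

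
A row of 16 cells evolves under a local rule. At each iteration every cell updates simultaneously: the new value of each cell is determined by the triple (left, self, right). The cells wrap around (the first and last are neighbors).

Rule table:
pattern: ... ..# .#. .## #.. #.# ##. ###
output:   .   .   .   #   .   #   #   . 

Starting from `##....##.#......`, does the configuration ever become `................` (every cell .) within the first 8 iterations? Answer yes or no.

##....###.......
##....#.#.......
##.....#........
##..............
##..............  (fixed point — unchanged through iteration 8)
iteration 8 is ##.............., still not uniform .

no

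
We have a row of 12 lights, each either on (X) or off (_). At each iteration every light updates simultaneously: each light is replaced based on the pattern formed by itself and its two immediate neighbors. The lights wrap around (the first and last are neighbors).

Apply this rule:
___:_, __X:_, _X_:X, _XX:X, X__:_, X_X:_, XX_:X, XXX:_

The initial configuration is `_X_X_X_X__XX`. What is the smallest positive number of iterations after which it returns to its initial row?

1

_X_X_X_X__XX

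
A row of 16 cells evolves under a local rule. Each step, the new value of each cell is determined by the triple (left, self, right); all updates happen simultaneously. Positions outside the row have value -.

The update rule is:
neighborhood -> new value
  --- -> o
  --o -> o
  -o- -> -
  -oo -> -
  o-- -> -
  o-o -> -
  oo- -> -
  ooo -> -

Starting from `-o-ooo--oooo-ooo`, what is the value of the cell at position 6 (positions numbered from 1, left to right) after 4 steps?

o

o------o--------
--ooooo--ooooooo
oo------o-------
---ooooo--oooooo
position 6 holds o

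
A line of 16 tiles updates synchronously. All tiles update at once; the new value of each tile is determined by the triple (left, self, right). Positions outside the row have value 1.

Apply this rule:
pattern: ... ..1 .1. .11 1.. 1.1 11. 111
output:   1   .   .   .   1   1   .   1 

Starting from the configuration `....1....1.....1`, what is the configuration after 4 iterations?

.1.1.1..1.11..1.

111..111..1111..
11.1..1.1..11.1.
1.1.1..1.1...1.1
.1.1.1..1.11..1.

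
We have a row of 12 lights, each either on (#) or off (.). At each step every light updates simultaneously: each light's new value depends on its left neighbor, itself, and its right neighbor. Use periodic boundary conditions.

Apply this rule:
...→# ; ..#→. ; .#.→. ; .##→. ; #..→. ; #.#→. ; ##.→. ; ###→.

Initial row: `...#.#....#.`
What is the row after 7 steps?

##.....##...

##.....##...
...###....#.
##.....##...  (repeats step 1; period 2)
step 7: ##.....##...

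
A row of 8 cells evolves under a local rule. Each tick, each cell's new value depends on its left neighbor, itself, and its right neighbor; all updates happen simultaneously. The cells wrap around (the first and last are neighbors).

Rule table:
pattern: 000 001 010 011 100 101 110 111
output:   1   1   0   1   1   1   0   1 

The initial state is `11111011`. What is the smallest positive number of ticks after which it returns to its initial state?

11110111
11101111
11011111
10111111
01111111
11111110
11111101
11111011

8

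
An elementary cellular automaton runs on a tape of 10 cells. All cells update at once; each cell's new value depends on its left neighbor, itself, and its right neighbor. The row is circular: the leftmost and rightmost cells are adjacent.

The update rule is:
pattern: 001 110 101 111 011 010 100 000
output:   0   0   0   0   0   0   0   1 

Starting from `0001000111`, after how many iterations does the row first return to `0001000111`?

2

iteration 1: 0100010000
iteration 2: 0001000111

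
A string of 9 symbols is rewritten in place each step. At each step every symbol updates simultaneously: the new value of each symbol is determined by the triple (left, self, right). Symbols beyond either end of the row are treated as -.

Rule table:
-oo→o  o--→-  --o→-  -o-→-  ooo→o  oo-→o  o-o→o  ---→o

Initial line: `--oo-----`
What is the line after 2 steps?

o-oo-oooo
-oooooooo

-oooooooo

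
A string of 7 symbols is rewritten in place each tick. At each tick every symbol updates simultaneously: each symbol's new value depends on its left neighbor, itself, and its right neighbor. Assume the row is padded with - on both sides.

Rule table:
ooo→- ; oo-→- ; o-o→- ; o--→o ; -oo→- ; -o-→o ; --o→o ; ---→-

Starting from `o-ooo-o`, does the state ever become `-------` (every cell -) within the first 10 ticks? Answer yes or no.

tick 1: o-----o
tick 2: oo---oo
tick 3: --o-o--
tick 4: -oo-oo-
tick 5: o-----o  (repeats tick 1; period 4)
tick 10: oo---oo
tick 10 is oo---oo, still not uniform -

no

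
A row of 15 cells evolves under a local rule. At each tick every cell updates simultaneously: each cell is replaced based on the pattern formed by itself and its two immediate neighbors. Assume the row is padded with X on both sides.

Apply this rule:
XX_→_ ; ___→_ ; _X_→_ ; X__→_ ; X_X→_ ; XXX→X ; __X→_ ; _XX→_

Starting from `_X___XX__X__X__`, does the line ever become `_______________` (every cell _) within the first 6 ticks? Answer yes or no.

yes

tick 1: _______________
all cells are _ at tick 1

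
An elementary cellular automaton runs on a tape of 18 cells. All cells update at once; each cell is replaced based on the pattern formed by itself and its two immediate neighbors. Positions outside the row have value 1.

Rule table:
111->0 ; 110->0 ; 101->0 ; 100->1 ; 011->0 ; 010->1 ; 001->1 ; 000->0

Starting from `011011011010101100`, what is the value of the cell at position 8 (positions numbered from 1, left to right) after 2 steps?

000000000010100011
100000000110110100
position 8 holds 0

0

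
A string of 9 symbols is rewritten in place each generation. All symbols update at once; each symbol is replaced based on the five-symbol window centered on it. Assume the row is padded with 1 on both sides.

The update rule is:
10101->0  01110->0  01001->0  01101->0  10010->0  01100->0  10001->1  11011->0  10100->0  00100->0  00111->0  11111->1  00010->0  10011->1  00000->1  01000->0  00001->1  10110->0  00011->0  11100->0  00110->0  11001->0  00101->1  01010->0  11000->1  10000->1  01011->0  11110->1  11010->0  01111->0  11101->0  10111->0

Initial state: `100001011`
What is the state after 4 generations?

111110000

011101000
000000010
111111010
111110000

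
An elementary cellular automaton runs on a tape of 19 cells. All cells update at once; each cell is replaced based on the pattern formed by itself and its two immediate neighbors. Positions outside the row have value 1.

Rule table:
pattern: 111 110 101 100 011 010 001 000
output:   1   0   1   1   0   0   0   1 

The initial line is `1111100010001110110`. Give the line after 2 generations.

1110100100010010100

generation 1: 1111011001100101001
generation 2: 1110100100010010100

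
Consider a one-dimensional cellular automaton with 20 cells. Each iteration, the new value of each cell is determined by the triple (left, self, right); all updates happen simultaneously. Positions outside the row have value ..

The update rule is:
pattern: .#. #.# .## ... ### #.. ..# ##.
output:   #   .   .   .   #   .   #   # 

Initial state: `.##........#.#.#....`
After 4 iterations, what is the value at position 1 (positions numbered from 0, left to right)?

iteration 1: #.#.......##.#.#....
iteration 2: #.#......#.#.#.#....
iteration 3: #.#.....##.#.#.#....
iteration 4: #.#....#.#.#.#.#....
position 1 holds .

.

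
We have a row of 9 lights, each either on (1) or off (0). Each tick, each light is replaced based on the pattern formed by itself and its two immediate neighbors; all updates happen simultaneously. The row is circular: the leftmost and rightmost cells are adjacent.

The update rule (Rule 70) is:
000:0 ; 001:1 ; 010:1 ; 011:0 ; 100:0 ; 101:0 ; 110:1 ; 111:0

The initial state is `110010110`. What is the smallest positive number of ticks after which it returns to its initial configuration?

2

tick 1: 010110010
tick 2: 110010110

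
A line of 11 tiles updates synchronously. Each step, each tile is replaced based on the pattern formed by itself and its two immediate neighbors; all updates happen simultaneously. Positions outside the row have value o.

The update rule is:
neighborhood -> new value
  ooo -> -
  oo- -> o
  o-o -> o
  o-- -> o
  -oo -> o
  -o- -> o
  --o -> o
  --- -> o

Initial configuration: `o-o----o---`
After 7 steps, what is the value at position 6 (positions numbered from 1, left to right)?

o

ooooooooooo
-----------
ooooooooooo  (repeats step 1; period 2)
step 7: ooooooooooo
position 6 holds o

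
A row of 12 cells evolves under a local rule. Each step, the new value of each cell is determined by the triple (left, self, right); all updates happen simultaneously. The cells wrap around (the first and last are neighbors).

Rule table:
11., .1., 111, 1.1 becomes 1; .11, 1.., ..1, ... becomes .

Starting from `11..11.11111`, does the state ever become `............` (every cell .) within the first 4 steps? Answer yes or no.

step 1: 11...11.1111
step 2: 11....11.111
step 3: 11.....11.11
step 4: 11......11.1
step 4 is 11......11.1, still not uniform .

no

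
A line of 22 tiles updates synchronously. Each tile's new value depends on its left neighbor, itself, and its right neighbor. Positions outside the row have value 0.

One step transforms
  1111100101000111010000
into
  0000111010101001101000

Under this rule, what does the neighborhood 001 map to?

1

At position 6 the neighborhood is 001; the next row has 1 there.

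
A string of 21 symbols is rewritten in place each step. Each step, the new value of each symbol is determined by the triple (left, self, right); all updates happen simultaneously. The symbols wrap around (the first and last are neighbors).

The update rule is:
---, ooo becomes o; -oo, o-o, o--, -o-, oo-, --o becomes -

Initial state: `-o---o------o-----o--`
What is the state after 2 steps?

-o---o--oo--o--o--o--

---o---oooo---ooo---o
-o---o--oo--o--o--o--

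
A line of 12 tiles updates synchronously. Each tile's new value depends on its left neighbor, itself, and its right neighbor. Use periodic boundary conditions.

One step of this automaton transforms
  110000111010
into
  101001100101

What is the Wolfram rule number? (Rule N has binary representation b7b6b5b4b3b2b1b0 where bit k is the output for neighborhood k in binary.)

position 7: 111 → 0  (bit 7 = 0)
position 1: 110 → 0  (bit 6 = 0)
position 9: 101 → 1  (bit 5 = 1)
position 2: 100 → 1  (bit 4 = 1)
position 0: 011 → 1  (bit 3 = 1)
position 10: 010 → 0  (bit 2 = 0)
position 5: 001 → 1  (bit 1 = 1)
position 3: 000 → 0  (bit 0 = 0)
bits b7..b0 = 00111010 = 58

58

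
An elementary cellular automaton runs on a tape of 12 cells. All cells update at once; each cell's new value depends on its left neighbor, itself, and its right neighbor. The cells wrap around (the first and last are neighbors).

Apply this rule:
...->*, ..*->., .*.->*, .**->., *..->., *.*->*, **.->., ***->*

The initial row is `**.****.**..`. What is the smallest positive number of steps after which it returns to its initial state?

..*.**.*....
*.**..**.***
.*......*.**
**.****.**..

4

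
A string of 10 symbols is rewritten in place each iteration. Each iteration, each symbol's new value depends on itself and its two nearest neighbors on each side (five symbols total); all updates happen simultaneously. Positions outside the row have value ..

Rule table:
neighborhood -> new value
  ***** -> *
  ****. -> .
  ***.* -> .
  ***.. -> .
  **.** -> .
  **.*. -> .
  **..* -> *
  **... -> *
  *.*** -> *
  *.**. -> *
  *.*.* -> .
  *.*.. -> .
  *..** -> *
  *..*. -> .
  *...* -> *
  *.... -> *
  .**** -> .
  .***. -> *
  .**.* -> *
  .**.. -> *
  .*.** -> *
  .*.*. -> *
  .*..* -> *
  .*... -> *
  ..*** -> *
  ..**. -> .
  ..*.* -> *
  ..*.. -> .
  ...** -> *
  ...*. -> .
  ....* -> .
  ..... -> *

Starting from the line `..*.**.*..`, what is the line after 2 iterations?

..****..**
.**...**.*

.**...**.*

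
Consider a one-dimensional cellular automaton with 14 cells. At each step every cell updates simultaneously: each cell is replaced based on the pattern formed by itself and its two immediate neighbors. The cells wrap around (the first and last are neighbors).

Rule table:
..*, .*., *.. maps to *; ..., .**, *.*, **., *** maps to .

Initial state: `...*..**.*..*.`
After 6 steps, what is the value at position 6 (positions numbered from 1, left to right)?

*

step 1: ..****...*****
step 2: **....*.*.....
step 3: ..*..**.**...*
step 4: *****.....*.**
step 5: .....*...**...
step 6: ....***.*..*..
position 6 holds *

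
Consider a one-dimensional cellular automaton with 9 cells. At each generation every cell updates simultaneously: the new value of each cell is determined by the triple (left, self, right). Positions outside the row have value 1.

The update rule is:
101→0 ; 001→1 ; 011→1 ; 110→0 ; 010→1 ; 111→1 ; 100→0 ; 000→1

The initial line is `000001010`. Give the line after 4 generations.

011111010
011110010
011100110
011001100

011001100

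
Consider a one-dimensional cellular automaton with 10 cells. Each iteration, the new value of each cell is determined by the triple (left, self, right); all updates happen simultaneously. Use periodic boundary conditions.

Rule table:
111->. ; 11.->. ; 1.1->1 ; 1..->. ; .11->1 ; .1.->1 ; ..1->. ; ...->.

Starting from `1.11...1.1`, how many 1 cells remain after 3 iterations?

iteration 1: .11....111
iteration 2: 11.....1..
iteration 3: 1......1..
count of 1: 2

2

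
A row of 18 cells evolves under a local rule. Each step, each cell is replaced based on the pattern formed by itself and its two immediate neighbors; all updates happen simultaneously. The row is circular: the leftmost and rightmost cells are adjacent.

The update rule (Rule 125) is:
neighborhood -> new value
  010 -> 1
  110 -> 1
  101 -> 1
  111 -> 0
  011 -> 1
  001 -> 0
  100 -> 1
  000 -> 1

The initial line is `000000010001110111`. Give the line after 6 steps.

111111011101011101
000001110111110111
111101011100011101
000111110111010111
110100011101111101
011111010111000111

011111010111000111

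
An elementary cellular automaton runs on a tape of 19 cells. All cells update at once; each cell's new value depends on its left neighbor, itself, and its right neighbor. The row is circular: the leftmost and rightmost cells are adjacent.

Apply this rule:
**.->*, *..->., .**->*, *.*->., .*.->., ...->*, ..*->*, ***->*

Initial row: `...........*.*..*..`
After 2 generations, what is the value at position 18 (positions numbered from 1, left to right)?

generation 1: ***********....*..*
generation 2: ***********.***..**
position 18 holds *

*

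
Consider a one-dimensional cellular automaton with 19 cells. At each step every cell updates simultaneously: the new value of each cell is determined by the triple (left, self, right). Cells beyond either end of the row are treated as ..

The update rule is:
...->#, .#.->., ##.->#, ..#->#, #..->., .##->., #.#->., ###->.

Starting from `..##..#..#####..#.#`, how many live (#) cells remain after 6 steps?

##.#.#..#....#.#...
.#.....#..###....##
#..####..#..#.###.#
..#...#.#..#....#..
##..##....#..###..#
.#.#.#.###..#..#.#.
count of #: 9

9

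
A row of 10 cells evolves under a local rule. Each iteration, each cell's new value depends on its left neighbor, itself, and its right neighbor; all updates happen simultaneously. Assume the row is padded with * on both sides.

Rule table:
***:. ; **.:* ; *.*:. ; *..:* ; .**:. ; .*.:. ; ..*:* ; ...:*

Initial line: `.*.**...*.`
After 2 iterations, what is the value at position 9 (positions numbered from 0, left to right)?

....****..
****...***
position 9 holds *

*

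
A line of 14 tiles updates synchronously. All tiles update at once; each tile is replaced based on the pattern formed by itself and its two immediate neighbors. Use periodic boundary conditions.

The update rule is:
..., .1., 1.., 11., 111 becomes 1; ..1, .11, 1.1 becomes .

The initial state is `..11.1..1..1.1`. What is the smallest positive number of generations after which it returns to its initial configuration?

14

generation 1: 1..1.11.11.1.1
generation 2: 11.1..1..1.1..
generation 3: .1.11.11.1.11.
generation 4: .1..1..1.1..11
generation 5: .11.11.1.11..1
generation 6: ..1..1.1..11.1
generation 7: 1.11.1.11..1.1
generation 8: 1..1.1..11.1..
generation 9: 11.1.11..1.11.
generation 10: .1.1..11.1..1.
generation 11: .1.11..1.11.11
generation 12: .1..11.1..1..1
generation 13: .11..1.11.11.1
generation 14: ..11.1..1..1.1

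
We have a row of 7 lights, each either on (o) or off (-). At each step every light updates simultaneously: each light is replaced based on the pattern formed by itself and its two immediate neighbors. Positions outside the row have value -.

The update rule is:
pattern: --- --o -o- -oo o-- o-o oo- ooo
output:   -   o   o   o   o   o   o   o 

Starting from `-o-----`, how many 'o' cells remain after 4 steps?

6

step 1: ooo----
step 2: oooo---
step 3: ooooo--
step 4: oooooo-
count of o: 6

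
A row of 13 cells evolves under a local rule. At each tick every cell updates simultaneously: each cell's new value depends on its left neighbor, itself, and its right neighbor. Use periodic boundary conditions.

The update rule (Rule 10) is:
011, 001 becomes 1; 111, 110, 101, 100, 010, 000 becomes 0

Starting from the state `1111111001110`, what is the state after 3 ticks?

1000000011000
0000000110001
0000001100010

0000001100010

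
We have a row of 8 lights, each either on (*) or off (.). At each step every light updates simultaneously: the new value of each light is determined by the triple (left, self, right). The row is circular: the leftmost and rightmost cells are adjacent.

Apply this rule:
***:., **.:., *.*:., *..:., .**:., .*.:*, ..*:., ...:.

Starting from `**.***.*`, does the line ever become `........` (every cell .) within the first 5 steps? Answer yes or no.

........
all cells are . at step 1

yes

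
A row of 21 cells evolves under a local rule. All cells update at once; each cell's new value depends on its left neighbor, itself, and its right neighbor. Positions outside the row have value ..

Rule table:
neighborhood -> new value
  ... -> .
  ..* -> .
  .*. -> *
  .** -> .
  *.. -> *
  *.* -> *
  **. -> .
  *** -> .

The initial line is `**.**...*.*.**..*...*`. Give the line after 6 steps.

..*..*..****..*.**..*
..**.**.....*.**..*.*
....*..*....**..*.***
....**.**.....*.**...
......*..*....**..*..
......**.**.....*.**.

......**.**.....*.**.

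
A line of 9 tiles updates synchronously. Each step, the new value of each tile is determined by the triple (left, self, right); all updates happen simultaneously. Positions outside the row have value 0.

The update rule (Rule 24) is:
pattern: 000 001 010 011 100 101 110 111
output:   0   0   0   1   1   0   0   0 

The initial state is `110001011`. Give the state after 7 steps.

step 1: 101000010
step 2: 000100001
step 3: 000010000
step 4: 000001000
step 5: 000000100
step 6: 000000010
step 7: 000000001

000000001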